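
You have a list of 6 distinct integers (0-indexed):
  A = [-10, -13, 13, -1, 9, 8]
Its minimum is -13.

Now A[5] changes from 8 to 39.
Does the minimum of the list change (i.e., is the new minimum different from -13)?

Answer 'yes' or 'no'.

Old min = -13
Change: A[5] 8 -> 39
Changed element was NOT the min; min changes only if 39 < -13.
New min = -13; changed? no

Answer: no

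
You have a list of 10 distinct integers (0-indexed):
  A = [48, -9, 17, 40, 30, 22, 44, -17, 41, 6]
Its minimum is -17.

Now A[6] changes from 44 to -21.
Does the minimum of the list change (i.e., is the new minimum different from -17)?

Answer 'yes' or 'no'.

Answer: yes

Derivation:
Old min = -17
Change: A[6] 44 -> -21
Changed element was NOT the min; min changes only if -21 < -17.
New min = -21; changed? yes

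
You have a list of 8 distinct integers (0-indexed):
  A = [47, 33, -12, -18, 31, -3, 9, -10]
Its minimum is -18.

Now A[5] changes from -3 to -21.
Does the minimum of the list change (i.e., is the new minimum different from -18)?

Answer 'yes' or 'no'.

Answer: yes

Derivation:
Old min = -18
Change: A[5] -3 -> -21
Changed element was NOT the min; min changes only if -21 < -18.
New min = -21; changed? yes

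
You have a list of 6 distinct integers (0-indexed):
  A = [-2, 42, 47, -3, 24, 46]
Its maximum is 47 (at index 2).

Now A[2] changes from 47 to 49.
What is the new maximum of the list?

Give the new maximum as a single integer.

Old max = 47 (at index 2)
Change: A[2] 47 -> 49
Changed element WAS the max -> may need rescan.
  Max of remaining elements: 46
  New max = max(49, 46) = 49

Answer: 49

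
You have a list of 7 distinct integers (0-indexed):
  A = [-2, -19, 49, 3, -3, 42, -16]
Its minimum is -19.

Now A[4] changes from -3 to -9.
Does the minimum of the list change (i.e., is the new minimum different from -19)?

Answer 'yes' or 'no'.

Old min = -19
Change: A[4] -3 -> -9
Changed element was NOT the min; min changes only if -9 < -19.
New min = -19; changed? no

Answer: no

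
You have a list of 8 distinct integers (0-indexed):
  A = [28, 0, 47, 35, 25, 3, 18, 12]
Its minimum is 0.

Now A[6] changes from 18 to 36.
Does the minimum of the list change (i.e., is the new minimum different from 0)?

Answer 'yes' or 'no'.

Old min = 0
Change: A[6] 18 -> 36
Changed element was NOT the min; min changes only if 36 < 0.
New min = 0; changed? no

Answer: no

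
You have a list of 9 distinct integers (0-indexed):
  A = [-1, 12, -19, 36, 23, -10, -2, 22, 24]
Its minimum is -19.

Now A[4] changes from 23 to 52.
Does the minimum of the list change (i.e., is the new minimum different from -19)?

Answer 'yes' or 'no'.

Answer: no

Derivation:
Old min = -19
Change: A[4] 23 -> 52
Changed element was NOT the min; min changes only if 52 < -19.
New min = -19; changed? no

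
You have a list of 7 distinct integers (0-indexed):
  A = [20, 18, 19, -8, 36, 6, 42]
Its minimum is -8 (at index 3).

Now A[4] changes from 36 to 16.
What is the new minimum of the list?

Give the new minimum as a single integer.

Old min = -8 (at index 3)
Change: A[4] 36 -> 16
Changed element was NOT the old min.
  New min = min(old_min, new_val) = min(-8, 16) = -8

Answer: -8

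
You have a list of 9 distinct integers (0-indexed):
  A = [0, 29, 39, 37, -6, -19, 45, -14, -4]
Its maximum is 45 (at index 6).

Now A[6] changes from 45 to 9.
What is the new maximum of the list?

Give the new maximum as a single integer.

Old max = 45 (at index 6)
Change: A[6] 45 -> 9
Changed element WAS the max -> may need rescan.
  Max of remaining elements: 39
  New max = max(9, 39) = 39

Answer: 39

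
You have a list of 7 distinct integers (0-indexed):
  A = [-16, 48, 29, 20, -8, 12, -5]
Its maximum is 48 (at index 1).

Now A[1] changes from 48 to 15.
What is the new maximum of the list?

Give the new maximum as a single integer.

Answer: 29

Derivation:
Old max = 48 (at index 1)
Change: A[1] 48 -> 15
Changed element WAS the max -> may need rescan.
  Max of remaining elements: 29
  New max = max(15, 29) = 29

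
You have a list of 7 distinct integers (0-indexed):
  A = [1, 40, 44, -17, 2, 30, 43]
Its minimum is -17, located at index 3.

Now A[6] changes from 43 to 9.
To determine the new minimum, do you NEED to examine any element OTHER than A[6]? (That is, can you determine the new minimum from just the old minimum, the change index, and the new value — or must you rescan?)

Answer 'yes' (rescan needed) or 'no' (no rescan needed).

Old min = -17 at index 3
Change at index 6: 43 -> 9
Index 6 was NOT the min. New min = min(-17, 9). No rescan of other elements needed.
Needs rescan: no

Answer: no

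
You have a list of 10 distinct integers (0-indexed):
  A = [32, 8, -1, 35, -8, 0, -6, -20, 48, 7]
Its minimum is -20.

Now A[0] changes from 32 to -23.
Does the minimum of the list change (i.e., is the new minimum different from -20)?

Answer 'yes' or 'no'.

Answer: yes

Derivation:
Old min = -20
Change: A[0] 32 -> -23
Changed element was NOT the min; min changes only if -23 < -20.
New min = -23; changed? yes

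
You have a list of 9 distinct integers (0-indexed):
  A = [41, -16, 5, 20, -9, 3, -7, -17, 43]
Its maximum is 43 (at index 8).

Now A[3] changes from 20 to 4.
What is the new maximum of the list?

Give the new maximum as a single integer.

Old max = 43 (at index 8)
Change: A[3] 20 -> 4
Changed element was NOT the old max.
  New max = max(old_max, new_val) = max(43, 4) = 43

Answer: 43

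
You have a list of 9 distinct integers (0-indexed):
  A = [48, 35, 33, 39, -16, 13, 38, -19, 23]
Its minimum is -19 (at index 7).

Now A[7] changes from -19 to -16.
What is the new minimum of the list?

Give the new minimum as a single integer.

Old min = -19 (at index 7)
Change: A[7] -19 -> -16
Changed element WAS the min. Need to check: is -16 still <= all others?
  Min of remaining elements: -16
  New min = min(-16, -16) = -16

Answer: -16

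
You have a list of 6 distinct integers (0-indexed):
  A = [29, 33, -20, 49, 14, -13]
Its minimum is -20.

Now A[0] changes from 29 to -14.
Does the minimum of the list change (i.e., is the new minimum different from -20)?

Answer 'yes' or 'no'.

Old min = -20
Change: A[0] 29 -> -14
Changed element was NOT the min; min changes only if -14 < -20.
New min = -20; changed? no

Answer: no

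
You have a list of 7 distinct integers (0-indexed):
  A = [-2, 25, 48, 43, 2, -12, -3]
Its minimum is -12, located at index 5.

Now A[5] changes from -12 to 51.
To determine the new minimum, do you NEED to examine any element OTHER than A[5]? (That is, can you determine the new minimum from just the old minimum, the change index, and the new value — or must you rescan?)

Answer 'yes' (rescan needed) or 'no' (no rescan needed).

Old min = -12 at index 5
Change at index 5: -12 -> 51
Index 5 WAS the min and new value 51 > old min -12. Must rescan other elements to find the new min.
Needs rescan: yes

Answer: yes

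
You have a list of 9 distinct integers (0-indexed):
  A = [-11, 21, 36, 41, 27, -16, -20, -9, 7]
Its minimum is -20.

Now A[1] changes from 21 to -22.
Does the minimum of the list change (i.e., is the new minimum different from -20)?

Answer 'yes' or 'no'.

Old min = -20
Change: A[1] 21 -> -22
Changed element was NOT the min; min changes only if -22 < -20.
New min = -22; changed? yes

Answer: yes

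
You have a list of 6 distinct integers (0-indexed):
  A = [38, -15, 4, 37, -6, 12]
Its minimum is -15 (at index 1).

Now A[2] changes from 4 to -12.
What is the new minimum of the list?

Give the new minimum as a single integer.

Answer: -15

Derivation:
Old min = -15 (at index 1)
Change: A[2] 4 -> -12
Changed element was NOT the old min.
  New min = min(old_min, new_val) = min(-15, -12) = -15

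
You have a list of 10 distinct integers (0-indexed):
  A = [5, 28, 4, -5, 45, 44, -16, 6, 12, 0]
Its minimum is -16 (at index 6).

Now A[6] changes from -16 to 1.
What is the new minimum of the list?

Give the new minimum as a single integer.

Answer: -5

Derivation:
Old min = -16 (at index 6)
Change: A[6] -16 -> 1
Changed element WAS the min. Need to check: is 1 still <= all others?
  Min of remaining elements: -5
  New min = min(1, -5) = -5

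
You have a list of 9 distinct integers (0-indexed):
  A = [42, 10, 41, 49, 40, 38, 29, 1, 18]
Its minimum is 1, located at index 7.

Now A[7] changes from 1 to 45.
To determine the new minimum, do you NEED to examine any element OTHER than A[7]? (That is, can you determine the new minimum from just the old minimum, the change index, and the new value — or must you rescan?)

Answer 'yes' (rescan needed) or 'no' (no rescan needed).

Old min = 1 at index 7
Change at index 7: 1 -> 45
Index 7 WAS the min and new value 45 > old min 1. Must rescan other elements to find the new min.
Needs rescan: yes

Answer: yes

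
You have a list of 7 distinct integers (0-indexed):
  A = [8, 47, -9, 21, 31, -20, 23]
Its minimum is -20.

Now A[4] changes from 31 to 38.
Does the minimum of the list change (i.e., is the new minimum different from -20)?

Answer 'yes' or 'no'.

Old min = -20
Change: A[4] 31 -> 38
Changed element was NOT the min; min changes only if 38 < -20.
New min = -20; changed? no

Answer: no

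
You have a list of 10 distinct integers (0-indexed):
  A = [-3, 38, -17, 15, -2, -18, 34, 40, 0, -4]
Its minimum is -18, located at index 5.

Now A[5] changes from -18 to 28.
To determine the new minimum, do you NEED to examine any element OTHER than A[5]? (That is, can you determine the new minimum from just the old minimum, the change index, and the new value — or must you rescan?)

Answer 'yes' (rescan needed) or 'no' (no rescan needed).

Answer: yes

Derivation:
Old min = -18 at index 5
Change at index 5: -18 -> 28
Index 5 WAS the min and new value 28 > old min -18. Must rescan other elements to find the new min.
Needs rescan: yes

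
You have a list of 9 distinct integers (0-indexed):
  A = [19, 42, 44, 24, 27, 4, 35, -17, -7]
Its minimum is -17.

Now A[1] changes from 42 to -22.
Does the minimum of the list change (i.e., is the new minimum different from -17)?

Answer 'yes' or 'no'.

Answer: yes

Derivation:
Old min = -17
Change: A[1] 42 -> -22
Changed element was NOT the min; min changes only if -22 < -17.
New min = -22; changed? yes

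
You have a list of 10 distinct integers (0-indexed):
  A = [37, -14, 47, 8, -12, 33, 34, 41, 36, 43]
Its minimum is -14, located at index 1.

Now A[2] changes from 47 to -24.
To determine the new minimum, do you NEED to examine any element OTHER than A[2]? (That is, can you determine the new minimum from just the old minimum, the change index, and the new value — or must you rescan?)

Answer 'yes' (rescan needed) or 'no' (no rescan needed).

Answer: no

Derivation:
Old min = -14 at index 1
Change at index 2: 47 -> -24
Index 2 was NOT the min. New min = min(-14, -24). No rescan of other elements needed.
Needs rescan: no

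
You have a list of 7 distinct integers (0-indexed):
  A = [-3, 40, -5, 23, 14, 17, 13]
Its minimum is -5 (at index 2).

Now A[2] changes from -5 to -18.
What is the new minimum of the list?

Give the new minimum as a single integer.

Old min = -5 (at index 2)
Change: A[2] -5 -> -18
Changed element WAS the min. Need to check: is -18 still <= all others?
  Min of remaining elements: -3
  New min = min(-18, -3) = -18

Answer: -18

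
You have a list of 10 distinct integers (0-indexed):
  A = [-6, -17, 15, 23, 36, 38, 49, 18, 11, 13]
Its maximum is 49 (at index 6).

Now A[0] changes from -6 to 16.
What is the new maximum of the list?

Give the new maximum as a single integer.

Answer: 49

Derivation:
Old max = 49 (at index 6)
Change: A[0] -6 -> 16
Changed element was NOT the old max.
  New max = max(old_max, new_val) = max(49, 16) = 49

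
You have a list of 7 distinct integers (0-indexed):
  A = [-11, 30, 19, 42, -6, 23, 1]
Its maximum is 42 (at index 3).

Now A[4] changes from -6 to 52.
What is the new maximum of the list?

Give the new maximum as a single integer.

Answer: 52

Derivation:
Old max = 42 (at index 3)
Change: A[4] -6 -> 52
Changed element was NOT the old max.
  New max = max(old_max, new_val) = max(42, 52) = 52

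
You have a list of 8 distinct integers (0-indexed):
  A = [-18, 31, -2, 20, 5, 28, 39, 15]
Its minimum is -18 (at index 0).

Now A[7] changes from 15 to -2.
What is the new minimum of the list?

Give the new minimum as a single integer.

Old min = -18 (at index 0)
Change: A[7] 15 -> -2
Changed element was NOT the old min.
  New min = min(old_min, new_val) = min(-18, -2) = -18

Answer: -18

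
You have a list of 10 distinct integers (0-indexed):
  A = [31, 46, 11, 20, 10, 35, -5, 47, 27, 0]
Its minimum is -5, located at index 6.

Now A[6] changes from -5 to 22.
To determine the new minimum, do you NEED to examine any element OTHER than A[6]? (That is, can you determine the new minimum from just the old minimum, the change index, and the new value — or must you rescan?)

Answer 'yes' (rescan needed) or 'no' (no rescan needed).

Answer: yes

Derivation:
Old min = -5 at index 6
Change at index 6: -5 -> 22
Index 6 WAS the min and new value 22 > old min -5. Must rescan other elements to find the new min.
Needs rescan: yes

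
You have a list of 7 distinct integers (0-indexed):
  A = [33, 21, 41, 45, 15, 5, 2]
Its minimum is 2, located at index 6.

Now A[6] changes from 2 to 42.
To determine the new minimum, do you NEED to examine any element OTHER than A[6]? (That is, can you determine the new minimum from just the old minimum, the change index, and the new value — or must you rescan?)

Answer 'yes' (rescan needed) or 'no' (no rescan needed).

Answer: yes

Derivation:
Old min = 2 at index 6
Change at index 6: 2 -> 42
Index 6 WAS the min and new value 42 > old min 2. Must rescan other elements to find the new min.
Needs rescan: yes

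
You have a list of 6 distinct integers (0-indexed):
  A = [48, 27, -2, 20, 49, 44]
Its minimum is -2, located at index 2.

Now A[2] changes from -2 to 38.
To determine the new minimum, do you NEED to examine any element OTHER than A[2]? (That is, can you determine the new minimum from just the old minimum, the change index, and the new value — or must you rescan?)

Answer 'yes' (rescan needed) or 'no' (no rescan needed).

Answer: yes

Derivation:
Old min = -2 at index 2
Change at index 2: -2 -> 38
Index 2 WAS the min and new value 38 > old min -2. Must rescan other elements to find the new min.
Needs rescan: yes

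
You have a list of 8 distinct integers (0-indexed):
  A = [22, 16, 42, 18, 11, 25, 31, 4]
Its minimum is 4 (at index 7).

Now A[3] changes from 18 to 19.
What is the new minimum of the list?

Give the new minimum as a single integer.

Answer: 4

Derivation:
Old min = 4 (at index 7)
Change: A[3] 18 -> 19
Changed element was NOT the old min.
  New min = min(old_min, new_val) = min(4, 19) = 4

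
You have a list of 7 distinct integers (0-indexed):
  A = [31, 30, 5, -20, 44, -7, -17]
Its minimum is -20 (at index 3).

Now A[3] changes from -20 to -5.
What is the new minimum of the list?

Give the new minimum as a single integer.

Answer: -17

Derivation:
Old min = -20 (at index 3)
Change: A[3] -20 -> -5
Changed element WAS the min. Need to check: is -5 still <= all others?
  Min of remaining elements: -17
  New min = min(-5, -17) = -17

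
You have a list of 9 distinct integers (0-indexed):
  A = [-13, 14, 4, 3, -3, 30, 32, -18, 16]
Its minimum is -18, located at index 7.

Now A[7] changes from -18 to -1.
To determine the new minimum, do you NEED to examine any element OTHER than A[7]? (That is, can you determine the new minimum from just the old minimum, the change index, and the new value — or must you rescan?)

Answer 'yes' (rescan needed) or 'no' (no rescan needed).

Answer: yes

Derivation:
Old min = -18 at index 7
Change at index 7: -18 -> -1
Index 7 WAS the min and new value -1 > old min -18. Must rescan other elements to find the new min.
Needs rescan: yes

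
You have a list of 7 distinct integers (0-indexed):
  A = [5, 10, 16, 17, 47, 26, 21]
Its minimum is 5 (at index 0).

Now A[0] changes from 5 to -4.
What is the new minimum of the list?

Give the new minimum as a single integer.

Answer: -4

Derivation:
Old min = 5 (at index 0)
Change: A[0] 5 -> -4
Changed element WAS the min. Need to check: is -4 still <= all others?
  Min of remaining elements: 10
  New min = min(-4, 10) = -4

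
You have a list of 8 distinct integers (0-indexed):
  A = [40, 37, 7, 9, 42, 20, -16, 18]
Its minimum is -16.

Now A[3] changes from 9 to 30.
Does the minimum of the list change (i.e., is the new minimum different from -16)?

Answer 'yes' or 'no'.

Answer: no

Derivation:
Old min = -16
Change: A[3] 9 -> 30
Changed element was NOT the min; min changes only if 30 < -16.
New min = -16; changed? no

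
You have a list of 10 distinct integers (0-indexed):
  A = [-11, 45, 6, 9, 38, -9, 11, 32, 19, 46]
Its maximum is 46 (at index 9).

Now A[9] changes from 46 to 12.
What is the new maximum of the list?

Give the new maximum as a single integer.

Old max = 46 (at index 9)
Change: A[9] 46 -> 12
Changed element WAS the max -> may need rescan.
  Max of remaining elements: 45
  New max = max(12, 45) = 45

Answer: 45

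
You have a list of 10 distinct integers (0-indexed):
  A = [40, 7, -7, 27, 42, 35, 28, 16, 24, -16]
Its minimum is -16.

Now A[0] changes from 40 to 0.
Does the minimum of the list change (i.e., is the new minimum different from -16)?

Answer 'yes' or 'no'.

Old min = -16
Change: A[0] 40 -> 0
Changed element was NOT the min; min changes only if 0 < -16.
New min = -16; changed? no

Answer: no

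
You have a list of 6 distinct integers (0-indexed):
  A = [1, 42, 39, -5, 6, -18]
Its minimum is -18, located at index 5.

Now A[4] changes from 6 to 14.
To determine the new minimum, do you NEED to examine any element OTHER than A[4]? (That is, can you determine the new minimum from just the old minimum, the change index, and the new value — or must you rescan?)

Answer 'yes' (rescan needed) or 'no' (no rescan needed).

Answer: no

Derivation:
Old min = -18 at index 5
Change at index 4: 6 -> 14
Index 4 was NOT the min. New min = min(-18, 14). No rescan of other elements needed.
Needs rescan: no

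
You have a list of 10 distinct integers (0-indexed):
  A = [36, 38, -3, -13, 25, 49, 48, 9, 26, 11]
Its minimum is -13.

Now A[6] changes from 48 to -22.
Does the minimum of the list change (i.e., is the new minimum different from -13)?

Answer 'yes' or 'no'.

Old min = -13
Change: A[6] 48 -> -22
Changed element was NOT the min; min changes only if -22 < -13.
New min = -22; changed? yes

Answer: yes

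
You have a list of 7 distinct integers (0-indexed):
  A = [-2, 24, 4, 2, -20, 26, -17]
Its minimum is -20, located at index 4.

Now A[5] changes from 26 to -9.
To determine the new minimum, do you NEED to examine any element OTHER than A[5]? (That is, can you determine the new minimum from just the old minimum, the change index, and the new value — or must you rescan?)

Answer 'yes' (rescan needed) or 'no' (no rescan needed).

Old min = -20 at index 4
Change at index 5: 26 -> -9
Index 5 was NOT the min. New min = min(-20, -9). No rescan of other elements needed.
Needs rescan: no

Answer: no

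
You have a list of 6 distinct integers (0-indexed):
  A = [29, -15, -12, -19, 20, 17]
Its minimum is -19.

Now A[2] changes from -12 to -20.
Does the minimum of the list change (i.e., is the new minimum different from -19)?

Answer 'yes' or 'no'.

Answer: yes

Derivation:
Old min = -19
Change: A[2] -12 -> -20
Changed element was NOT the min; min changes only if -20 < -19.
New min = -20; changed? yes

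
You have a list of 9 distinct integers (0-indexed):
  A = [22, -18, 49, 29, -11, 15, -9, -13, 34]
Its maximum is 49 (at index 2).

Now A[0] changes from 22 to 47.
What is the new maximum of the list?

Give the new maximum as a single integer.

Old max = 49 (at index 2)
Change: A[0] 22 -> 47
Changed element was NOT the old max.
  New max = max(old_max, new_val) = max(49, 47) = 49

Answer: 49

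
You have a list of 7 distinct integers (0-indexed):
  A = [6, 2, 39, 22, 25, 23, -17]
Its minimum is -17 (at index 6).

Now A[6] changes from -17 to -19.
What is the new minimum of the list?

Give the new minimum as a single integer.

Old min = -17 (at index 6)
Change: A[6] -17 -> -19
Changed element WAS the min. Need to check: is -19 still <= all others?
  Min of remaining elements: 2
  New min = min(-19, 2) = -19

Answer: -19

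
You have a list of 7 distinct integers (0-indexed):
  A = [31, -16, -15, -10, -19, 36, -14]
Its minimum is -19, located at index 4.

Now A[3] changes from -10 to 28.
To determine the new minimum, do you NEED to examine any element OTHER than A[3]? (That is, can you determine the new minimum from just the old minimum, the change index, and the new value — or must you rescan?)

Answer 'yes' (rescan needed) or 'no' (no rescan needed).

Old min = -19 at index 4
Change at index 3: -10 -> 28
Index 3 was NOT the min. New min = min(-19, 28). No rescan of other elements needed.
Needs rescan: no

Answer: no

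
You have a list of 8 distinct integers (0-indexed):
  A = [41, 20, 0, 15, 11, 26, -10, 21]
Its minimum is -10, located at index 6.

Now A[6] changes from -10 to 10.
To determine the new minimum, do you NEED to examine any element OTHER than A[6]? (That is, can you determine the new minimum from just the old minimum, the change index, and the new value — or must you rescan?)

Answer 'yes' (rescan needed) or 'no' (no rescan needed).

Old min = -10 at index 6
Change at index 6: -10 -> 10
Index 6 WAS the min and new value 10 > old min -10. Must rescan other elements to find the new min.
Needs rescan: yes

Answer: yes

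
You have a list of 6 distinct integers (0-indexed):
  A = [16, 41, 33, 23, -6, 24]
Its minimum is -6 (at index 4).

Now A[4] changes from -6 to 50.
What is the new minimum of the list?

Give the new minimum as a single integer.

Answer: 16

Derivation:
Old min = -6 (at index 4)
Change: A[4] -6 -> 50
Changed element WAS the min. Need to check: is 50 still <= all others?
  Min of remaining elements: 16
  New min = min(50, 16) = 16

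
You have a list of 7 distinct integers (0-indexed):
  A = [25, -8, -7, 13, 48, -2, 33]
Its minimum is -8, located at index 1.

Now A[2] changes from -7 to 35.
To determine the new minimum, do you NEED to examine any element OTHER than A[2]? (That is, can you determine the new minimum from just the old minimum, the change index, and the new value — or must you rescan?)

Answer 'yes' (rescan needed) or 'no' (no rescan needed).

Answer: no

Derivation:
Old min = -8 at index 1
Change at index 2: -7 -> 35
Index 2 was NOT the min. New min = min(-8, 35). No rescan of other elements needed.
Needs rescan: no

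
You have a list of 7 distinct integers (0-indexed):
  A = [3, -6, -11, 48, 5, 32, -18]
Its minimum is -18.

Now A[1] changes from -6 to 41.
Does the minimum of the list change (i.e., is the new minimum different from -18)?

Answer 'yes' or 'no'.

Old min = -18
Change: A[1] -6 -> 41
Changed element was NOT the min; min changes only if 41 < -18.
New min = -18; changed? no

Answer: no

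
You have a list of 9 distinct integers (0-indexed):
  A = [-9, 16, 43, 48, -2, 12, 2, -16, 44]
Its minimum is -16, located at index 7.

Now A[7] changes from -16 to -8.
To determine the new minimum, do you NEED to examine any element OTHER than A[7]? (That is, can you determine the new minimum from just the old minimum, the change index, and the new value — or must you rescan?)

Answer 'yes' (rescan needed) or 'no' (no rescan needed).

Answer: yes

Derivation:
Old min = -16 at index 7
Change at index 7: -16 -> -8
Index 7 WAS the min and new value -8 > old min -16. Must rescan other elements to find the new min.
Needs rescan: yes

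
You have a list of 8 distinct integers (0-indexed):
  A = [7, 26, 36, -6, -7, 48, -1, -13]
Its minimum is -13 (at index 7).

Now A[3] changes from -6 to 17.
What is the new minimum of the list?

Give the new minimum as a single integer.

Answer: -13

Derivation:
Old min = -13 (at index 7)
Change: A[3] -6 -> 17
Changed element was NOT the old min.
  New min = min(old_min, new_val) = min(-13, 17) = -13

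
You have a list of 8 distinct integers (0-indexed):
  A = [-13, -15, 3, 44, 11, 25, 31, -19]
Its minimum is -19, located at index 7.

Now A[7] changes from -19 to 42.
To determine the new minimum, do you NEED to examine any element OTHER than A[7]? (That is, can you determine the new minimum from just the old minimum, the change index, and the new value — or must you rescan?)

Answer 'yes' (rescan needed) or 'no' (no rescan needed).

Old min = -19 at index 7
Change at index 7: -19 -> 42
Index 7 WAS the min and new value 42 > old min -19. Must rescan other elements to find the new min.
Needs rescan: yes

Answer: yes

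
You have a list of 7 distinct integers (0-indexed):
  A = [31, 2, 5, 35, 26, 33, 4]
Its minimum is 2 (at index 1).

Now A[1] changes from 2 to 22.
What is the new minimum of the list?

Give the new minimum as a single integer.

Old min = 2 (at index 1)
Change: A[1] 2 -> 22
Changed element WAS the min. Need to check: is 22 still <= all others?
  Min of remaining elements: 4
  New min = min(22, 4) = 4

Answer: 4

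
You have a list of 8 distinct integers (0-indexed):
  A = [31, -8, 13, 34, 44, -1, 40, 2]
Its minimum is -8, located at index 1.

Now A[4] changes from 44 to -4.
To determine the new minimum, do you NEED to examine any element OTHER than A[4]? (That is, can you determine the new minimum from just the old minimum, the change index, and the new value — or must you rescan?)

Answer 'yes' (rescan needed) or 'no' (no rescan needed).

Answer: no

Derivation:
Old min = -8 at index 1
Change at index 4: 44 -> -4
Index 4 was NOT the min. New min = min(-8, -4). No rescan of other elements needed.
Needs rescan: no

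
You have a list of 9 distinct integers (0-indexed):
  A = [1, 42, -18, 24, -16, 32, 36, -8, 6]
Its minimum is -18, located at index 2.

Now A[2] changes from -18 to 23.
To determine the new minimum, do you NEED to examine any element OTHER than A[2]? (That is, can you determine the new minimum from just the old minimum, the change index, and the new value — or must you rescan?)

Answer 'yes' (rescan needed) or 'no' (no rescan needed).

Answer: yes

Derivation:
Old min = -18 at index 2
Change at index 2: -18 -> 23
Index 2 WAS the min and new value 23 > old min -18. Must rescan other elements to find the new min.
Needs rescan: yes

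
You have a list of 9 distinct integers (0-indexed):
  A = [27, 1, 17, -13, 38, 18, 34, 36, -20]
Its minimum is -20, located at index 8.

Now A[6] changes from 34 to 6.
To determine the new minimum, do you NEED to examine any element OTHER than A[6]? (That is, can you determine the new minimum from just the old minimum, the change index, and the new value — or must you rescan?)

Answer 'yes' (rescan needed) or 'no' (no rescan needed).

Answer: no

Derivation:
Old min = -20 at index 8
Change at index 6: 34 -> 6
Index 6 was NOT the min. New min = min(-20, 6). No rescan of other elements needed.
Needs rescan: no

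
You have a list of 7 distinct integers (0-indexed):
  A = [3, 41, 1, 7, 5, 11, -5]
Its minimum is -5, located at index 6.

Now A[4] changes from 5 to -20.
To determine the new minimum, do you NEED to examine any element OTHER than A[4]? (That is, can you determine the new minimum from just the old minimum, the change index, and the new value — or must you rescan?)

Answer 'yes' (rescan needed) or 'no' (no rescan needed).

Old min = -5 at index 6
Change at index 4: 5 -> -20
Index 4 was NOT the min. New min = min(-5, -20). No rescan of other elements needed.
Needs rescan: no

Answer: no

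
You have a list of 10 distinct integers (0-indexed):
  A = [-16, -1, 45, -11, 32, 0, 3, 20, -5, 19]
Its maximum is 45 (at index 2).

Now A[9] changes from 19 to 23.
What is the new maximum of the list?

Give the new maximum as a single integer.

Answer: 45

Derivation:
Old max = 45 (at index 2)
Change: A[9] 19 -> 23
Changed element was NOT the old max.
  New max = max(old_max, new_val) = max(45, 23) = 45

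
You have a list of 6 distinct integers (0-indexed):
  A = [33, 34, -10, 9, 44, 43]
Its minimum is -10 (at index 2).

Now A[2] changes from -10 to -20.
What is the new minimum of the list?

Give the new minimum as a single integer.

Old min = -10 (at index 2)
Change: A[2] -10 -> -20
Changed element WAS the min. Need to check: is -20 still <= all others?
  Min of remaining elements: 9
  New min = min(-20, 9) = -20

Answer: -20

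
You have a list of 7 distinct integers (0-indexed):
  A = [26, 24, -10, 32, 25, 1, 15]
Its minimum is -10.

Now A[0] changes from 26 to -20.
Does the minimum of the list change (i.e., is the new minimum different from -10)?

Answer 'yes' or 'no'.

Old min = -10
Change: A[0] 26 -> -20
Changed element was NOT the min; min changes only if -20 < -10.
New min = -20; changed? yes

Answer: yes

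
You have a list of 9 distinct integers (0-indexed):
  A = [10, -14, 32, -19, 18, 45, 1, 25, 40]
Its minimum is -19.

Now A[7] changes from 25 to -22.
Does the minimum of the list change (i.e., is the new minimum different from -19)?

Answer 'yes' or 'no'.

Old min = -19
Change: A[7] 25 -> -22
Changed element was NOT the min; min changes only if -22 < -19.
New min = -22; changed? yes

Answer: yes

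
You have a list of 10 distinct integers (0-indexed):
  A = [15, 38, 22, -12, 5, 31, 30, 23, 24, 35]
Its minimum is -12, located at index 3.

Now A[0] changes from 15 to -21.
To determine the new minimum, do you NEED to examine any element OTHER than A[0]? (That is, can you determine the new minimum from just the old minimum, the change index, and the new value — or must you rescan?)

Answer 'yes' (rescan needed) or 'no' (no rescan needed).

Old min = -12 at index 3
Change at index 0: 15 -> -21
Index 0 was NOT the min. New min = min(-12, -21). No rescan of other elements needed.
Needs rescan: no

Answer: no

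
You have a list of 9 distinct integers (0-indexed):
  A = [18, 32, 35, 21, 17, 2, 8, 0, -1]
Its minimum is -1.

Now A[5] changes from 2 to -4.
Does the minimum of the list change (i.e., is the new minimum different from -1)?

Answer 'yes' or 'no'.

Old min = -1
Change: A[5] 2 -> -4
Changed element was NOT the min; min changes only if -4 < -1.
New min = -4; changed? yes

Answer: yes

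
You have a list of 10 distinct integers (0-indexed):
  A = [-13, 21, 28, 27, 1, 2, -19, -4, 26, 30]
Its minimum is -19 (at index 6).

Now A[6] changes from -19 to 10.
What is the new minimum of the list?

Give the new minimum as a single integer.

Answer: -13

Derivation:
Old min = -19 (at index 6)
Change: A[6] -19 -> 10
Changed element WAS the min. Need to check: is 10 still <= all others?
  Min of remaining elements: -13
  New min = min(10, -13) = -13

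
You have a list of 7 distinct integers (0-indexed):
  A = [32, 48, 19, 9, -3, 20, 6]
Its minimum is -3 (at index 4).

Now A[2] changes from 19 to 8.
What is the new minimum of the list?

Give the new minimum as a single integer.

Answer: -3

Derivation:
Old min = -3 (at index 4)
Change: A[2] 19 -> 8
Changed element was NOT the old min.
  New min = min(old_min, new_val) = min(-3, 8) = -3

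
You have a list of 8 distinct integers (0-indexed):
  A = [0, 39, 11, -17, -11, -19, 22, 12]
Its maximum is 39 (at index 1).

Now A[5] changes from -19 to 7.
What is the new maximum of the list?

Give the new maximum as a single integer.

Old max = 39 (at index 1)
Change: A[5] -19 -> 7
Changed element was NOT the old max.
  New max = max(old_max, new_val) = max(39, 7) = 39

Answer: 39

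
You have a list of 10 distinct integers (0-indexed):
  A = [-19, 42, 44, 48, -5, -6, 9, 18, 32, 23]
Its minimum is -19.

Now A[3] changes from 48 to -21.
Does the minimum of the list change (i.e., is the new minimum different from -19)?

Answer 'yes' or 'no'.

Old min = -19
Change: A[3] 48 -> -21
Changed element was NOT the min; min changes only if -21 < -19.
New min = -21; changed? yes

Answer: yes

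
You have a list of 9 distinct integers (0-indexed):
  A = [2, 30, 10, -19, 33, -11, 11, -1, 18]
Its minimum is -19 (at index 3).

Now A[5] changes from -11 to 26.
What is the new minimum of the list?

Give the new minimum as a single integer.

Answer: -19

Derivation:
Old min = -19 (at index 3)
Change: A[5] -11 -> 26
Changed element was NOT the old min.
  New min = min(old_min, new_val) = min(-19, 26) = -19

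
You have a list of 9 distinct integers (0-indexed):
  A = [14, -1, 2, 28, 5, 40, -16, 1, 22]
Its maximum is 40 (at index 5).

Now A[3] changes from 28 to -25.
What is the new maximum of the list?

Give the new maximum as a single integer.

Answer: 40

Derivation:
Old max = 40 (at index 5)
Change: A[3] 28 -> -25
Changed element was NOT the old max.
  New max = max(old_max, new_val) = max(40, -25) = 40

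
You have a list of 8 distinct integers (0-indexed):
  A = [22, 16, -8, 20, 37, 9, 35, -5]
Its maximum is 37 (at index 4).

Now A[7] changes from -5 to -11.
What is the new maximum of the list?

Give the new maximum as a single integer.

Answer: 37

Derivation:
Old max = 37 (at index 4)
Change: A[7] -5 -> -11
Changed element was NOT the old max.
  New max = max(old_max, new_val) = max(37, -11) = 37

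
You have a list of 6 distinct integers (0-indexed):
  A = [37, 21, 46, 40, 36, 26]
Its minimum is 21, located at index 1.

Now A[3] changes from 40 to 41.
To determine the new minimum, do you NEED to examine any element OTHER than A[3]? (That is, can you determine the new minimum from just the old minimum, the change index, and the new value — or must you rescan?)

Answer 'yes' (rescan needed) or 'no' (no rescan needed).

Old min = 21 at index 1
Change at index 3: 40 -> 41
Index 3 was NOT the min. New min = min(21, 41). No rescan of other elements needed.
Needs rescan: no

Answer: no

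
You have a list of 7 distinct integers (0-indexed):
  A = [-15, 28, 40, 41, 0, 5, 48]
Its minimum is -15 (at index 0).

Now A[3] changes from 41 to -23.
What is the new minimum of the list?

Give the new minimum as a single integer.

Old min = -15 (at index 0)
Change: A[3] 41 -> -23
Changed element was NOT the old min.
  New min = min(old_min, new_val) = min(-15, -23) = -23

Answer: -23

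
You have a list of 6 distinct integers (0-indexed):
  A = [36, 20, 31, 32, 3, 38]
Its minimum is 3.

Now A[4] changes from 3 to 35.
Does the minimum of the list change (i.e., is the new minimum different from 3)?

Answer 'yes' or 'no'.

Answer: yes

Derivation:
Old min = 3
Change: A[4] 3 -> 35
Changed element was the min; new min must be rechecked.
New min = 20; changed? yes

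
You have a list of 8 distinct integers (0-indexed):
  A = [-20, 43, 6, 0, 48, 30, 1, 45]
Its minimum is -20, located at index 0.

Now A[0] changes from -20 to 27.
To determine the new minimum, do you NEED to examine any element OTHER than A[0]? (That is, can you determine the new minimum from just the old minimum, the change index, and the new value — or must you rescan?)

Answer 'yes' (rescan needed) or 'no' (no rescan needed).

Answer: yes

Derivation:
Old min = -20 at index 0
Change at index 0: -20 -> 27
Index 0 WAS the min and new value 27 > old min -20. Must rescan other elements to find the new min.
Needs rescan: yes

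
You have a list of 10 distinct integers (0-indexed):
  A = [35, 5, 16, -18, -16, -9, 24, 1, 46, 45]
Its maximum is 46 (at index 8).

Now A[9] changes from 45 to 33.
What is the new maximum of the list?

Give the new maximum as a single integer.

Answer: 46

Derivation:
Old max = 46 (at index 8)
Change: A[9] 45 -> 33
Changed element was NOT the old max.
  New max = max(old_max, new_val) = max(46, 33) = 46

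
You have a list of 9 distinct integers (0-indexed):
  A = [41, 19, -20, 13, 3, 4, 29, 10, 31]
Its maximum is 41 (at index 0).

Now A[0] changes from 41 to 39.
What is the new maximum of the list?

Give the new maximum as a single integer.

Old max = 41 (at index 0)
Change: A[0] 41 -> 39
Changed element WAS the max -> may need rescan.
  Max of remaining elements: 31
  New max = max(39, 31) = 39

Answer: 39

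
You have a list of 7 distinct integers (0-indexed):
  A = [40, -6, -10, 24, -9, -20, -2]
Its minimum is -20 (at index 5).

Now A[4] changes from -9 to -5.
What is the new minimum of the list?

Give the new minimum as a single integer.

Old min = -20 (at index 5)
Change: A[4] -9 -> -5
Changed element was NOT the old min.
  New min = min(old_min, new_val) = min(-20, -5) = -20

Answer: -20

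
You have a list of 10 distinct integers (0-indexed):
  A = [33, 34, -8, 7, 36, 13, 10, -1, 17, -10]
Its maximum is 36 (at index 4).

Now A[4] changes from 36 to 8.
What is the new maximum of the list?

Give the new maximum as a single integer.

Answer: 34

Derivation:
Old max = 36 (at index 4)
Change: A[4] 36 -> 8
Changed element WAS the max -> may need rescan.
  Max of remaining elements: 34
  New max = max(8, 34) = 34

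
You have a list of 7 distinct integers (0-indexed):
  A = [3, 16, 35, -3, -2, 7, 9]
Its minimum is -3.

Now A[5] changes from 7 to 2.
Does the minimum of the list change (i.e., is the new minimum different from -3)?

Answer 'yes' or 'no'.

Answer: no

Derivation:
Old min = -3
Change: A[5] 7 -> 2
Changed element was NOT the min; min changes only if 2 < -3.
New min = -3; changed? no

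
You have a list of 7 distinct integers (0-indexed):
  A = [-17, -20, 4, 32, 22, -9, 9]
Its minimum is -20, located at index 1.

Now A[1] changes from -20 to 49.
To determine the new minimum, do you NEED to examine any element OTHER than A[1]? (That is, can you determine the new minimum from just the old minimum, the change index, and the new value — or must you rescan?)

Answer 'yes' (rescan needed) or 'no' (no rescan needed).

Answer: yes

Derivation:
Old min = -20 at index 1
Change at index 1: -20 -> 49
Index 1 WAS the min and new value 49 > old min -20. Must rescan other elements to find the new min.
Needs rescan: yes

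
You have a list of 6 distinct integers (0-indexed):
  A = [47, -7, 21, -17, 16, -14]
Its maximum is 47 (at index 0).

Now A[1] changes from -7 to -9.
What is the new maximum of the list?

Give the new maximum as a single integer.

Old max = 47 (at index 0)
Change: A[1] -7 -> -9
Changed element was NOT the old max.
  New max = max(old_max, new_val) = max(47, -9) = 47

Answer: 47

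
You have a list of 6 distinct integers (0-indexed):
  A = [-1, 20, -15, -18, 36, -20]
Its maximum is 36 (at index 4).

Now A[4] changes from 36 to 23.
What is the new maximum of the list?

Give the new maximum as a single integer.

Old max = 36 (at index 4)
Change: A[4] 36 -> 23
Changed element WAS the max -> may need rescan.
  Max of remaining elements: 20
  New max = max(23, 20) = 23

Answer: 23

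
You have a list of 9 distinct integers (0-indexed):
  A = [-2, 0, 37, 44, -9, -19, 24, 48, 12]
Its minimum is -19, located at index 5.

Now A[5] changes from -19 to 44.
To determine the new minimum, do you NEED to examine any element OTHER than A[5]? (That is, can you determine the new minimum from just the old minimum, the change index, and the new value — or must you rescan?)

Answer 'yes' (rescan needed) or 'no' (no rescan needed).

Answer: yes

Derivation:
Old min = -19 at index 5
Change at index 5: -19 -> 44
Index 5 WAS the min and new value 44 > old min -19. Must rescan other elements to find the new min.
Needs rescan: yes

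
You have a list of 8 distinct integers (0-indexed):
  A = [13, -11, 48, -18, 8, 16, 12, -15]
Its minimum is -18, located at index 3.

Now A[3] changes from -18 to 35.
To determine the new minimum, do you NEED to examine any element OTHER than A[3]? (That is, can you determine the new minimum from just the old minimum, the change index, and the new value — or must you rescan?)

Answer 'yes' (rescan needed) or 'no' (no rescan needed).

Old min = -18 at index 3
Change at index 3: -18 -> 35
Index 3 WAS the min and new value 35 > old min -18. Must rescan other elements to find the new min.
Needs rescan: yes

Answer: yes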